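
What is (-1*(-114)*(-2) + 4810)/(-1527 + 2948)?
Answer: 158/49 ≈ 3.2245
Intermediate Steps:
(-1*(-114)*(-2) + 4810)/(-1527 + 2948) = (114*(-2) + 4810)/1421 = (-228 + 4810)*(1/1421) = 4582*(1/1421) = 158/49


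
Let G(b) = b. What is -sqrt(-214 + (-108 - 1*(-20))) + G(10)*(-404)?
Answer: -4040 - I*sqrt(302) ≈ -4040.0 - 17.378*I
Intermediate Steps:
-sqrt(-214 + (-108 - 1*(-20))) + G(10)*(-404) = -sqrt(-214 + (-108 - 1*(-20))) + 10*(-404) = -sqrt(-214 + (-108 + 20)) - 4040 = -sqrt(-214 - 88) - 4040 = -sqrt(-302) - 4040 = -I*sqrt(302) - 4040 = -4040 - I*sqrt(302)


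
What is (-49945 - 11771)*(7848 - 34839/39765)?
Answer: -6419305003932/13255 ≈ -4.8429e+8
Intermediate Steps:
(-49945 - 11771)*(7848 - 34839/39765) = -61716*(7848 - 34839*1/39765) = -61716*(7848 - 11613/13255) = -61716*104013627/13255 = -6419305003932/13255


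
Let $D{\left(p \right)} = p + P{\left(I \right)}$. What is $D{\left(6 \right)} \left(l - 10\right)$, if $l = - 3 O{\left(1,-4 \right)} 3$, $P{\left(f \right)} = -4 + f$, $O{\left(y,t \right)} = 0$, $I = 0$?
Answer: $-20$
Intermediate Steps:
$D{\left(p \right)} = -4 + p$ ($D{\left(p \right)} = p + \left(-4 + 0\right) = p - 4 = -4 + p$)
$l = 0$ ($l = \left(-3\right) 0 \cdot 3 = 0 \cdot 3 = 0$)
$D{\left(6 \right)} \left(l - 10\right) = \left(-4 + 6\right) \left(0 - 10\right) = 2 \left(-10\right) = -20$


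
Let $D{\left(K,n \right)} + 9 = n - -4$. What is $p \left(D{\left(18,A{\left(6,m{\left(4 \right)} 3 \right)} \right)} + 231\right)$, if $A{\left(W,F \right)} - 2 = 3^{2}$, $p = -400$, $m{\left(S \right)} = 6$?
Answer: $-94800$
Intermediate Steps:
$A{\left(W,F \right)} = 11$ ($A{\left(W,F \right)} = 2 + 3^{2} = 2 + 9 = 11$)
$D{\left(K,n \right)} = -5 + n$ ($D{\left(K,n \right)} = -9 + \left(n - -4\right) = -9 + \left(n + 4\right) = -9 + \left(4 + n\right) = -5 + n$)
$p \left(D{\left(18,A{\left(6,m{\left(4 \right)} 3 \right)} \right)} + 231\right) = - 400 \left(\left(-5 + 11\right) + 231\right) = - 400 \left(6 + 231\right) = \left(-400\right) 237 = -94800$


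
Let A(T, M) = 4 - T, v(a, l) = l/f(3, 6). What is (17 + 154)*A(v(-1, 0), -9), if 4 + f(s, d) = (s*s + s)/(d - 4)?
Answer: 684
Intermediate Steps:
f(s, d) = -4 + (s + s**2)/(-4 + d) (f(s, d) = -4 + (s*s + s)/(d - 4) = -4 + (s**2 + s)/(-4 + d) = -4 + (s + s**2)/(-4 + d))
v(a, l) = l/2 (v(a, l) = l/(((16 + 3 + 3**2 - 4*6)/(-4 + 6))) = l/(((16 + 3 + 9 - 24)/2)) = l/(((1/2)*4)) = l/2)
(17 + 154)*A(v(-1, 0), -9) = (17 + 154)*(4 - 0/2) = 171*(4 - 1*0) = 171*(4 + 0) = 171*4 = 684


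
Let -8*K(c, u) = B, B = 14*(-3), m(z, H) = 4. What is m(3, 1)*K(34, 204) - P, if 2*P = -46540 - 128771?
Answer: 175353/2 ≈ 87677.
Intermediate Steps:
B = -42
P = -175311/2 (P = (-46540 - 128771)/2 = (½)*(-175311) = -175311/2 ≈ -87656.)
K(c, u) = 21/4 (K(c, u) = -⅛*(-42) = 21/4)
m(3, 1)*K(34, 204) - P = 4*(21/4) - 1*(-175311/2) = 21 + 175311/2 = 175353/2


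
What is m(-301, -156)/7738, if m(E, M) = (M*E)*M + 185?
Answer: -7324951/7738 ≈ -946.62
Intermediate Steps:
m(E, M) = 185 + E*M² (m(E, M) = (E*M)*M + 185 = E*M² + 185 = 185 + E*M²)
m(-301, -156)/7738 = (185 - 301*(-156)²)/7738 = (185 - 301*24336)*(1/7738) = (185 - 7325136)*(1/7738) = -7324951*1/7738 = -7324951/7738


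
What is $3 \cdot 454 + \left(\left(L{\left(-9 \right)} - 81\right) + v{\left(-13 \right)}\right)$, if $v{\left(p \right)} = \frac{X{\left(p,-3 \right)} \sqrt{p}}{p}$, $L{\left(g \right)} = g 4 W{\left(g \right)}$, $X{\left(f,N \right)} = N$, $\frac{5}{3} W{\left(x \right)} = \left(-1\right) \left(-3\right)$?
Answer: $\frac{6081}{5} + \frac{3 i \sqrt{13}}{13} \approx 1216.2 + 0.83205 i$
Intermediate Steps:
$W{\left(x \right)} = \frac{9}{5}$ ($W{\left(x \right)} = \frac{3 \left(\left(-1\right) \left(-3\right)\right)}{5} = \frac{3}{5} \cdot 3 = \frac{9}{5}$)
$L{\left(g \right)} = \frac{36 g}{5}$ ($L{\left(g \right)} = g 4 \cdot \frac{9}{5} = 4 g \frac{9}{5} = \frac{36 g}{5}$)
$v{\left(p \right)} = - \frac{3}{\sqrt{p}}$ ($v{\left(p \right)} = \frac{\left(-3\right) \sqrt{p}}{p} = - \frac{3}{\sqrt{p}}$)
$3 \cdot 454 + \left(\left(L{\left(-9 \right)} - 81\right) + v{\left(-13 \right)}\right) = 3 \cdot 454 + \left(\left(\frac{36}{5} \left(-9\right) - 81\right) - \frac{3}{i \sqrt{13}}\right) = 1362 - \left(\frac{729}{5} + 3 \left(- \frac{i \sqrt{13}}{13}\right)\right) = 1362 - \left(\frac{729}{5} - \frac{3 i \sqrt{13}}{13}\right) = \frac{6081}{5} + \frac{3 i \sqrt{13}}{13}$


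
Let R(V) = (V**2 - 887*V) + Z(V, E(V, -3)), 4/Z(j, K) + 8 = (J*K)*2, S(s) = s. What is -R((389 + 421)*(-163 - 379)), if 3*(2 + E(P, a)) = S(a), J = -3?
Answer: -965639855702/5 ≈ -1.9313e+11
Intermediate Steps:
E(P, a) = -2 + a/3
Z(j, K) = 4/(-8 - 6*K) (Z(j, K) = 4/(-8 - 3*K*2) = 4/(-8 - 6*K))
R(V) = 2/5 + V**2 - 887*V (R(V) = (V**2 - 887*V) - 2/(4 + 3*(-2 + (1/3)*(-3))) = (V**2 - 887*V) - 2/(4 + 3*(-2 - 1)) = (V**2 - 887*V) - 2/(4 + 3*(-3)) = (V**2 - 887*V) - 2/(4 - 9) = (V**2 - 887*V) - 2/(-5) = (V**2 - 887*V) - 2*(-1/5) = (V**2 - 887*V) + 2/5 = 2/5 + V**2 - 887*V)
-R((389 + 421)*(-163 - 379)) = -(2/5 + ((389 + 421)*(-163 - 379))**2 - 887*(389 + 421)*(-163 - 379)) = -(2/5 + (810*(-542))**2 - 718470*(-542)) = -(2/5 + (-439020)**2 - 887*(-439020)) = -(2/5 + 192738560400 + 389410740) = -1*965639855702/5 = -965639855702/5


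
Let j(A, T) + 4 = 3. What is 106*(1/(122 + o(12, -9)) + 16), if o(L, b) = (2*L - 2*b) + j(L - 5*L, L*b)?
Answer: 276554/163 ≈ 1696.7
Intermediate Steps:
j(A, T) = -1 (j(A, T) = -4 + 3 = -1)
o(L, b) = -1 - 2*b + 2*L (o(L, b) = (2*L - 2*b) - 1 = (-2*b + 2*L) - 1 = -1 - 2*b + 2*L)
106*(1/(122 + o(12, -9)) + 16) = 106*(1/(122 + (-1 - 2*(-9) + 2*12)) + 16) = 106*(1/(122 + (-1 + 18 + 24)) + 16) = 106*(1/(122 + 41) + 16) = 106*(1/163 + 16) = 106*(2609/163) = 276554/163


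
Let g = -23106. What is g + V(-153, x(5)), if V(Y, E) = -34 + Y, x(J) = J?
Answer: -23293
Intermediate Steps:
g + V(-153, x(5)) = -23106 + (-34 - 153) = -23106 - 187 = -23293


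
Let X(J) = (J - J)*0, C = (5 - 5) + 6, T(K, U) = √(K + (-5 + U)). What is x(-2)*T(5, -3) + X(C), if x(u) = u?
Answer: -2*I*√3 ≈ -3.4641*I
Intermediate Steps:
T(K, U) = √(-5 + K + U)
C = 6 (C = 0 + 6 = 6)
X(J) = 0 (X(J) = 0*0 = 0)
x(-2)*T(5, -3) + X(C) = -2*√(-5 + 5 - 3) + 0 = -2*I*√3 + 0 = -2*I*√3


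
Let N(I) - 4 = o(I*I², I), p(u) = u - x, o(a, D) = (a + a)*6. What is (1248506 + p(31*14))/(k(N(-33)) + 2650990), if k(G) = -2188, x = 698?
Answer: 624121/1324401 ≈ 0.47125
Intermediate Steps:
o(a, D) = 12*a (o(a, D) = (2*a)*6 = 12*a)
p(u) = -698 + u (p(u) = u - 1*698 = u - 698 = -698 + u)
N(I) = 4 + 12*I³ (N(I) = 4 + 12*(I*I²) = 4 + 12*I³)
(1248506 + p(31*14))/(k(N(-33)) + 2650990) = (1248506 + (-698 + 31*14))/(-2188 + 2650990) = (1248506 + (-698 + 434))/2648802 = (1248506 - 264)*(1/2648802) = 1248242*(1/2648802) = 624121/1324401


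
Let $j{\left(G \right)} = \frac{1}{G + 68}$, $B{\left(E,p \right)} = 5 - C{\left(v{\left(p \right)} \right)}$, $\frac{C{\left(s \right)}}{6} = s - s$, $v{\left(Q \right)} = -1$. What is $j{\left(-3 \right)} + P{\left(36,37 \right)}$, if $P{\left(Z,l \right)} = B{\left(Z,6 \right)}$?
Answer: $\frac{326}{65} \approx 5.0154$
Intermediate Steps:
$C{\left(s \right)} = 0$ ($C{\left(s \right)} = 6 \left(s - s\right) = 6 \cdot 0 = 0$)
$B{\left(E,p \right)} = 5$ ($B{\left(E,p \right)} = 5 - 0 = 5 + 0 = 5$)
$P{\left(Z,l \right)} = 5$
$j{\left(G \right)} = \frac{1}{68 + G}$
$j{\left(-3 \right)} + P{\left(36,37 \right)} = \frac{1}{68 - 3} + 5 = \frac{1}{65} + 5 = \frac{326}{65}$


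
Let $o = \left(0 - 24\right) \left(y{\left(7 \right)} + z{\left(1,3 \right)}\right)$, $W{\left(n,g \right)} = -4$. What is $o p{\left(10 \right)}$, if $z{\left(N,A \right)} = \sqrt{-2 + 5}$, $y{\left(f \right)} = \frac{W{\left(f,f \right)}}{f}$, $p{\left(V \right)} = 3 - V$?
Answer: $-96 + 168 \sqrt{3} \approx 194.98$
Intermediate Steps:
$y{\left(f \right)} = - \frac{4}{f}$
$z{\left(N,A \right)} = \sqrt{3}$
$o = \frac{96}{7} - 24 \sqrt{3}$ ($o = \left(0 - 24\right) \left(- \frac{4}{7} + \sqrt{3}\right) = - 24 \left(\left(-4\right) \frac{1}{7} + \sqrt{3}\right) = - 24 \left(- \frac{4}{7} + \sqrt{3}\right) = \frac{96}{7} - 24 \sqrt{3} \approx -27.855$)
$o p{\left(10 \right)} = \left(\frac{96}{7} - 24 \sqrt{3}\right) \left(3 - 10\right) = \left(\frac{96}{7} - 24 \sqrt{3}\right) \left(-7\right) = -96 + 168 \sqrt{3}$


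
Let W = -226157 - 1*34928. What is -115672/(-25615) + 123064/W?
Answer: 115097616/28458265 ≈ 4.0444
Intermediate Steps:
W = -261085 (W = -226157 - 34928 = -261085)
-115672/(-25615) + 123064/W = -115672/(-25615) + 123064/(-261085) = -115672*(-1/25615) + 123064*(-1/261085) = 115672/25615 - 123064/261085 = 115097616/28458265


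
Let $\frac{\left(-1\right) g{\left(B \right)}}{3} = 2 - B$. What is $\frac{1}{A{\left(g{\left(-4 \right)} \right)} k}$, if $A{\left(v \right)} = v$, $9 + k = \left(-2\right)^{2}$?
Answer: $\frac{1}{90} \approx 0.011111$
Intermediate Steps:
$g{\left(B \right)} = -6 + 3 B$ ($g{\left(B \right)} = - 3 \left(2 - B\right) = -6 + 3 B$)
$k = -5$ ($k = -9 + \left(-2\right)^{2} = -9 + 4 = -5$)
$\frac{1}{A{\left(g{\left(-4 \right)} \right)} k} = \frac{1}{\left(-6 + 3 \left(-4\right)\right) \left(-5\right)} = \frac{1}{\left(-6 - 12\right) \left(-5\right)} = \frac{1}{\left(-18\right) \left(-5\right)} = \frac{1}{90}$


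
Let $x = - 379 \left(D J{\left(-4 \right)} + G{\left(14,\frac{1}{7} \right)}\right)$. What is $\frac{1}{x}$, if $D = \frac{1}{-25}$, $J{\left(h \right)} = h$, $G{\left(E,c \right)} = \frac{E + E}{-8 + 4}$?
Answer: $\frac{25}{64809} \approx 0.00038575$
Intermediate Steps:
$G{\left(E,c \right)} = - \frac{E}{2}$ ($G{\left(E,c \right)} = \frac{2 E}{-4} = 2 E \left(- \frac{1}{4}\right) = - \frac{E}{2}$)
$D = - \frac{1}{25} \approx -0.04$
$x = \frac{64809}{25}$ ($x = - 379 \left(\left(- \frac{1}{25}\right) \left(-4\right) - 7\right) = - 379 \left(\frac{4}{25} - 7\right) = \left(-379\right) \left(- \frac{171}{25}\right) = \frac{64809}{25} \approx 2592.4$)
$\frac{1}{x} = \frac{1}{\frac{64809}{25}} = \frac{25}{64809}$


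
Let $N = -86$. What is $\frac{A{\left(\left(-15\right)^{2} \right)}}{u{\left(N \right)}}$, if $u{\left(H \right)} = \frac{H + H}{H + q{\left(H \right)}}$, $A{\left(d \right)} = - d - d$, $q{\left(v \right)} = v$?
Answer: $-450$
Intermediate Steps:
$A{\left(d \right)} = - 2 d$
$u{\left(H \right)} = 1$ ($u{\left(H \right)} = \frac{H + H}{H + H} = \frac{2 H}{2 H} = 2 H \frac{1}{2 H} = 1$)
$\frac{A{\left(\left(-15\right)^{2} \right)}}{u{\left(N \right)}} = \frac{\left(-2\right) \left(-15\right)^{2}}{1} = \left(-2\right) 225 \cdot 1 = \left(-450\right) 1 = -450$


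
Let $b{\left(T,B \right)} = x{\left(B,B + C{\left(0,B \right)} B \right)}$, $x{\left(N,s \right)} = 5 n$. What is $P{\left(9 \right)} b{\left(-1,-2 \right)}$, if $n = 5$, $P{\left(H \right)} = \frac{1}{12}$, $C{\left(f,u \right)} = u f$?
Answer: $\frac{25}{12} \approx 2.0833$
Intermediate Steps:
$C{\left(f,u \right)} = f u$
$P{\left(H \right)} = \frac{1}{12}$
$x{\left(N,s \right)} = 25$ ($x{\left(N,s \right)} = 5 \cdot 5 = 25$)
$b{\left(T,B \right)} = 25$
$P{\left(9 \right)} b{\left(-1,-2 \right)} = \frac{1}{12} \cdot 25 = \frac{25}{12}$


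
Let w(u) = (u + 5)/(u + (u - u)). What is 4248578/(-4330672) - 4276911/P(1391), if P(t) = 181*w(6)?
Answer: -55569925601975/4311183976 ≈ -12890.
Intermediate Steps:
w(u) = (5 + u)/u (w(u) = (5 + u)/(u + 0) = (5 + u)/u)
P(t) = 1991/6 (P(t) = 181*((5 + 6)/6) = 181*((⅙)*11) = 181*(11/6) = 1991/6)
4248578/(-4330672) - 4276911/P(1391) = 4248578/(-4330672) - 4276911/1991/6 = 4248578*(-1/4330672) - 4276911*6/1991 = -2124289/2165336 - 25661466/1991 = -55569925601975/4311183976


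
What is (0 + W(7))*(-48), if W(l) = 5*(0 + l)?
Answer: -1680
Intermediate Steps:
W(l) = 5*l
(0 + W(7))*(-48) = (0 + 5*7)*(-48) = (0 + 35)*(-48) = 35*(-48) = -1680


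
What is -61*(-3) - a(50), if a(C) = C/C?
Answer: 182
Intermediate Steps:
a(C) = 1
-61*(-3) - a(50) = -61*(-3) - 1*1 = 183 - 1 = 182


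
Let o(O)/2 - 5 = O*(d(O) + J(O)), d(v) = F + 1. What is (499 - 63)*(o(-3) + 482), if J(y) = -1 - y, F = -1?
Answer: 209280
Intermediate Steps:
d(v) = 0 (d(v) = -1 + 1 = 0)
o(O) = 10 + 2*O*(-1 - O) (o(O) = 10 + 2*(O*(0 + (-1 - O))) = 10 + 2*(O*(-1 - O)) = 10 + 2*O*(-1 - O))
(499 - 63)*(o(-3) + 482) = (499 - 63)*((10 - 2*(-3)*(1 - 3)) + 482) = 436*((10 - 2*(-3)*(-2)) + 482) = 436*((10 - 12) + 482) = 436*(-2 + 482) = 436*480 = 209280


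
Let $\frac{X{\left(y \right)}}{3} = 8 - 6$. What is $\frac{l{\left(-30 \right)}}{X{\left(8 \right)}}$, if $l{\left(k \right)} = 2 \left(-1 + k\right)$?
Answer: $- \frac{31}{3} \approx -10.333$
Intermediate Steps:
$l{\left(k \right)} = -2 + 2 k$
$X{\left(y \right)} = 6$ ($X{\left(y \right)} = 3 \left(8 - 6\right) = 3 \cdot 2 = 6$)
$\frac{l{\left(-30 \right)}}{X{\left(8 \right)}} = \frac{-2 + 2 \left(-30\right)}{6} = \left(-2 - 60\right) \frac{1}{6} = \left(-62\right) \frac{1}{6} = - \frac{31}{3}$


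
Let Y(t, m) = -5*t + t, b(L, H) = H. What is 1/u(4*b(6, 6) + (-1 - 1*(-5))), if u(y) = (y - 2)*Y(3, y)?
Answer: -1/312 ≈ -0.0032051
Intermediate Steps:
Y(t, m) = -4*t
u(y) = 24 - 12*y (u(y) = (y - 2)*(-4*3) = (-2 + y)*(-12) = 24 - 12*y)
1/u(4*b(6, 6) + (-1 - 1*(-5))) = 1/(24 - 12*(4*6 + (-1 - 1*(-5)))) = 1/(24 - 12*(24 + (-1 + 5))) = 1/(24 - 12*(24 + 4)) = 1/(24 - 12*28) = 1/(24 - 336) = 1/(-312) = -1/312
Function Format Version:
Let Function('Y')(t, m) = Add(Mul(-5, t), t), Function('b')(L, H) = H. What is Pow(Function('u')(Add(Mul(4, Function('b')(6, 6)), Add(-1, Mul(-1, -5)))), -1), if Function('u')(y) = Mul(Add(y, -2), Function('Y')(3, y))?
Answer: Rational(-1, 312) ≈ -0.0032051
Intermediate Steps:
Function('Y')(t, m) = Mul(-4, t)
Function('u')(y) = Add(24, Mul(-12, y)) (Function('u')(y) = Mul(Add(y, -2), Mul(-4, 3)) = Mul(Add(-2, y), -12) = Add(24, Mul(-12, y)))
Pow(Function('u')(Add(Mul(4, Function('b')(6, 6)), Add(-1, Mul(-1, -5)))), -1) = Pow(Add(24, Mul(-12, Add(Mul(4, 6), Add(-1, Mul(-1, -5))))), -1) = Pow(Add(24, Mul(-12, Add(24, Add(-1, 5)))), -1) = Pow(Add(24, Mul(-12, Add(24, 4))), -1) = Pow(Add(24, Mul(-12, 28)), -1) = Pow(Add(24, -336), -1) = Pow(-312, -1) = Rational(-1, 312)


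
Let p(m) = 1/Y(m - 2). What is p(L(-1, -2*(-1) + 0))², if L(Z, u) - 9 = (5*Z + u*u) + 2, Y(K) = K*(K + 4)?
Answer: 1/9216 ≈ 0.00010851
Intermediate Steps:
Y(K) = K*(4 + K)
L(Z, u) = 11 + u² + 5*Z (L(Z, u) = 9 + ((5*Z + u*u) + 2) = 9 + ((5*Z + u²) + 2) = 9 + ((u² + 5*Z) + 2) = 9 + (2 + u² + 5*Z) = 11 + u² + 5*Z)
p(m) = 1/((-2 + m)*(2 + m)) (p(m) = 1/((m - 2)*(4 + (m - 2))) = 1/((-2 + m)*(4 + (-2 + m))) = 1/((-2 + m)*(2 + m)))
p(L(-1, -2*(-1) + 0))² = (1/(-4 + (11 + (-2*(-1) + 0)² + 5*(-1))²))² = (1/(-4 + (11 + (2 + 0)² - 5)²))² = (1/(-4 + (11 + 2² - 5)²))² = (1/(-4 + (11 + 4 - 5)²))² = (1/(-4 + 10²))² = (1/(-4 + 100))² = (1/96)² = 1/9216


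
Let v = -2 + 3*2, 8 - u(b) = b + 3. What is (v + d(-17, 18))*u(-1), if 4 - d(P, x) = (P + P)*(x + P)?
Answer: 252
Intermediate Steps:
u(b) = 5 - b (u(b) = 8 - (b + 3) = 8 - (3 + b) = 8 + (-3 - b) = 5 - b)
d(P, x) = 4 - 2*P*(P + x) (d(P, x) = 4 - (P + P)*(x + P) = 4 - 2*P*(P + x))
v = 4 (v = -2 + 6 = 4)
(v + d(-17, 18))*u(-1) = (4 + (4 - 2*(-17)**2 - 2*(-17)*18))*(5 - 1*(-1)) = (4 + (4 - 2*289 + 612))*(5 + 1) = (4 + (4 - 578 + 612))*6 = (4 + 38)*6 = 42*6 = 252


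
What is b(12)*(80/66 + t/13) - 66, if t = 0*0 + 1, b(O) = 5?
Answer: -25549/429 ≈ -59.555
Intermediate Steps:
t = 1 (t = 0 + 1 = 1)
b(12)*(80/66 + t/13) - 66 = 5*(80/66 + 1/13) - 66 = 5*(80*(1/66) + 1*(1/13)) - 66 = 5*(40/33 + 1/13) - 66 = 5*(553/429) - 66 = 2765/429 - 66 = -25549/429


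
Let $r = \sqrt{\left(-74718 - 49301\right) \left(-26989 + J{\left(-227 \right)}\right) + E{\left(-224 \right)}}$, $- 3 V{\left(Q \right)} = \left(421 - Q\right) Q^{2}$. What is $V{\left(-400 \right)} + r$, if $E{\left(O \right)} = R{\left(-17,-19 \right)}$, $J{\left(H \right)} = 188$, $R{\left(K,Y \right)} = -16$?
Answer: $- \frac{131360000}{3} + \sqrt{3323833203} \approx -4.3729 \cdot 10^{7}$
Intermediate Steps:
$V{\left(Q \right)} = - \frac{Q^{2} \left(421 - Q\right)}{3}$ ($V{\left(Q \right)} = - \frac{\left(421 - Q\right) Q^{2}}{3} = - \frac{Q^{2} \left(421 - Q\right)}{3}$)
$E{\left(O \right)} = -16$
$r = \sqrt{3323833203}$ ($r = \sqrt{\left(-74718 - 49301\right) \left(-26989 + 188\right) - 16} = \sqrt{\left(-124019\right) \left(-26801\right) - 16} = \sqrt{3323833219 - 16} = \sqrt{3323833203} \approx 57653.0$)
$V{\left(-400 \right)} + r = \frac{\left(-400\right)^{2} \left(-421 - 400\right)}{3} + \sqrt{3323833203} = \frac{1}{3} \cdot 160000 \left(-821\right) + \sqrt{3323833203} = - \frac{131360000}{3} + \sqrt{3323833203}$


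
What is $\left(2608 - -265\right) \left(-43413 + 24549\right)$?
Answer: $-54196272$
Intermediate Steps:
$\left(2608 - -265\right) \left(-43413 + 24549\right) = \left(2608 + 265\right) \left(-18864\right) = 2873 \left(-18864\right) = -54196272$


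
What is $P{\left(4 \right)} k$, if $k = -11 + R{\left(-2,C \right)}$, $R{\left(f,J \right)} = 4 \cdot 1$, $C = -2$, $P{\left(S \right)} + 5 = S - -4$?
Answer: $-21$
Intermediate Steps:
$P{\left(S \right)} = -1 + S$ ($P{\left(S \right)} = -5 + \left(S - -4\right) = -5 + \left(S + 4\right) = -5 + \left(4 + S\right) = -1 + S$)
$R{\left(f,J \right)} = 4$
$k = -7$ ($k = -11 + 4 = -7$)
$P{\left(4 \right)} k = \left(-1 + 4\right) \left(-7\right) = 3 \left(-7\right) = -21$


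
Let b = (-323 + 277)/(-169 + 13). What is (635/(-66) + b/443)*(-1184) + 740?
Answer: 768469428/63349 ≈ 12131.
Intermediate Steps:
b = 23/78 (b = -46/(-156) = -46*(-1/156) = 23/78 ≈ 0.29487)
(635/(-66) + b/443)*(-1184) + 740 = (635/(-66) + (23/78)/443)*(-1184) + 740 = (635*(-1/66) + (23/78)*(1/443))*(-1184) + 740 = (-635/66 + 23/34554)*(-1184) + 740 = -609452/63349*(-1184) + 740 = 721591168/63349 + 740 = 768469428/63349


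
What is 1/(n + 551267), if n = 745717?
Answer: 1/1296984 ≈ 7.7102e-7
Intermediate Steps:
1/(n + 551267) = 1/(745717 + 551267) = 1/1296984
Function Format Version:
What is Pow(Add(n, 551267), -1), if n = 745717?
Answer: Rational(1, 1296984) ≈ 7.7102e-7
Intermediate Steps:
Pow(Add(n, 551267), -1) = Pow(Add(745717, 551267), -1) = Pow(1296984, -1) = Rational(1, 1296984)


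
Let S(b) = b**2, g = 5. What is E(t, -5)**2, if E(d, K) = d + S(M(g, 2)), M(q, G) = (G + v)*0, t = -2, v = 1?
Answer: 4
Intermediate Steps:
M(q, G) = 0 (M(q, G) = (G + 1)*0 = (1 + G)*0 = 0)
E(d, K) = d (E(d, K) = d + 0**2 = d + 0 = d)
E(t, -5)**2 = (-2)**2 = 4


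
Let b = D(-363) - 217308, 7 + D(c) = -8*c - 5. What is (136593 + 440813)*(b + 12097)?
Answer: -116820204514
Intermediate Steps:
D(c) = -12 - 8*c (D(c) = -7 + (-8*c - 5) = -7 + (-5 - 8*c) = -12 - 8*c)
b = -214416 (b = (-12 - 8*(-363)) - 217308 = (-12 + 2904) - 217308 = 2892 - 217308 = -214416)
(136593 + 440813)*(b + 12097) = (136593 + 440813)*(-214416 + 12097) = 577406*(-202319) = -116820204514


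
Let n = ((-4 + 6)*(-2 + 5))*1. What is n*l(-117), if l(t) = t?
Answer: -702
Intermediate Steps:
n = 6 (n = (2*3)*1 = 6*1 = 6)
n*l(-117) = 6*(-117) = -702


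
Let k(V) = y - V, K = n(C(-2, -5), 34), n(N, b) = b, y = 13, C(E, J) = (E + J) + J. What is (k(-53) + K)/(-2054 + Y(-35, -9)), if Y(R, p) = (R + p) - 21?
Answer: -100/2119 ≈ -0.047192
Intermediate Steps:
C(E, J) = E + 2*J
K = 34
Y(R, p) = -21 + R + p
k(V) = 13 - V
(k(-53) + K)/(-2054 + Y(-35, -9)) = ((13 - 1*(-53)) + 34)/(-2054 + (-21 - 35 - 9)) = ((13 + 53) + 34)/(-2054 - 65) = (66 + 34)/(-2119) = 100*(-1/2119) = -100/2119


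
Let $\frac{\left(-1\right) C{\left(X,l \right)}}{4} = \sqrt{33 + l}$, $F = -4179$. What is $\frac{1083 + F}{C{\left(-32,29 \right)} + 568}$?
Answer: $- \frac{54954}{10051} - \frac{387 \sqrt{62}}{10051} \approx -5.7707$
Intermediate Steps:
$C{\left(X,l \right)} = - 4 \sqrt{33 + l}$
$\frac{1083 + F}{C{\left(-32,29 \right)} + 568} = \frac{1083 - 4179}{- 4 \sqrt{33 + 29} + 568} = - \frac{3096}{- 4 \sqrt{62} + 568} = - \frac{3096}{568 - 4 \sqrt{62}}$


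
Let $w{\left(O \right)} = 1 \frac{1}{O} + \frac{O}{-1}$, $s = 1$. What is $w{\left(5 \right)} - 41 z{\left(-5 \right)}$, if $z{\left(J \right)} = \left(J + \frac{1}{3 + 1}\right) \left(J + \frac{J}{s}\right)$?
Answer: $- \frac{19523}{10} \approx -1952.3$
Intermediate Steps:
$w{\left(O \right)} = \frac{1}{O} - O$ ($w{\left(O \right)} = \frac{1}{O} + O \left(-1\right) = \frac{1}{O} - O$)
$z{\left(J \right)} = 2 J \left(\frac{1}{4} + J\right)$ ($z{\left(J \right)} = \left(J + \frac{1}{3 + 1}\right) \left(J + \frac{J}{1}\right) = \left(J + \frac{1}{4}\right) \left(J + J 1\right) = \left(J + \frac{1}{4}\right) \left(J + J\right) = \left(\frac{1}{4} + J\right) 2 J = 2 J \left(\frac{1}{4} + J\right)$)
$w{\left(5 \right)} - 41 z{\left(-5 \right)} = \left(\frac{1}{5} - 5\right) - 41 \cdot \frac{1}{2} \left(-5\right) \left(1 + 4 \left(-5\right)\right) = \left(\frac{1}{5} - 5\right) - 41 \cdot \frac{1}{2} \left(-5\right) \left(1 - 20\right) = - \frac{24}{5} - 41 \cdot \frac{1}{2} \left(-5\right) \left(-19\right) = - \frac{24}{5} - \frac{3895}{2} = - \frac{19523}{10}$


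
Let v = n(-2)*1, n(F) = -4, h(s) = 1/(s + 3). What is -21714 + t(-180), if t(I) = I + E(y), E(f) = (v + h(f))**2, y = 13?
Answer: -5600895/256 ≈ -21879.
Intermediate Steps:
h(s) = 1/(3 + s)
v = -4 (v = -4*1 = -4)
E(f) = (-4 + 1/(3 + f))**2
t(I) = 3969/256 + I (t(I) = I + (11 + 4*13)**2/(3 + 13)**2 = I + (11 + 52)**2/16**2 = I + (1/256)*63**2 = I + (1/256)*3969 = I + 3969/256 = 3969/256 + I)
-21714 + t(-180) = -21714 + (3969/256 - 180) = -21714 - 42111/256 = -5600895/256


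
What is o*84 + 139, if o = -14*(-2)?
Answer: 2491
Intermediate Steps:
o = 28
o*84 + 139 = 28*84 + 139 = 2352 + 139 = 2491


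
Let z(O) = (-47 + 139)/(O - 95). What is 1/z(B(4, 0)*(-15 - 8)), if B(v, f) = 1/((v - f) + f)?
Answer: -403/368 ≈ -1.0951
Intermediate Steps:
B(v, f) = 1/v
z(O) = 92/(-95 + O)
1/z(B(4, 0)*(-15 - 8)) = 1/(92/(-95 + (-15 - 8)/4)) = 1/(92/(-95 + (¼)*(-23))) = 1/(92/(-95 - 23/4)) = 1/(92/(-403/4)) = 1/(92*(-4/403)) = 1/(-368/403) = -403/368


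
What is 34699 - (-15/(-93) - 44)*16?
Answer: 1097413/31 ≈ 35400.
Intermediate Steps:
34699 - (-15/(-93) - 44)*16 = 34699 - (-15*(-1/93) - 44)*16 = 34699 - (5/31 - 44)*16 = 34699 - (-1359)*16/31 = 34699 - 1*(-21744/31) = 34699 + 21744/31 = 1097413/31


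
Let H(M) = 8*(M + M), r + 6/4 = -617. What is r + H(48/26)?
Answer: -15313/26 ≈ -588.96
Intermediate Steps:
r = -1237/2 (r = -3/2 - 617 = -1237/2 ≈ -618.50)
H(M) = 16*M (H(M) = 8*(2*M) = 16*M)
r + H(48/26) = -1237/2 + 16*(48/26) = -1237/2 + 16*(48*(1/26)) = -1237/2 + 16*(24/13) = -1237/2 + 384/13 = -15313/26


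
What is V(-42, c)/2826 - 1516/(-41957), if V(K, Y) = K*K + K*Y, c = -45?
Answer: 8755283/6587249 ≈ 1.3291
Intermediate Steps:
V(K, Y) = K² + K*Y
V(-42, c)/2826 - 1516/(-41957) = -42*(-42 - 45)/2826 - 1516/(-41957) = -42*(-87)*(1/2826) - 1516*(-1/41957) = 3654*(1/2826) + 1516/41957 = 203/157 + 1516/41957 = 8755283/6587249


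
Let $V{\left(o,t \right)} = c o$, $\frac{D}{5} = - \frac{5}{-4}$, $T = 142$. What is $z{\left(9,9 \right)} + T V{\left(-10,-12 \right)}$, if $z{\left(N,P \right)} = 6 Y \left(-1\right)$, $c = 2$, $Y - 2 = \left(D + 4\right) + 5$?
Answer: $- \frac{5887}{2} \approx -2943.5$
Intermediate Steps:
$D = \frac{25}{4}$ ($D = 5 \left(- \frac{5}{-4}\right) = 5 \left(\left(-5\right) \left(- \frac{1}{4}\right)\right) = 5 \cdot \frac{5}{4} = \frac{25}{4} \approx 6.25$)
$Y = \frac{69}{4}$ ($Y = 2 + \left(\left(\frac{25}{4} + 4\right) + 5\right) = 2 + \left(\frac{41}{4} + 5\right) = 2 + \frac{61}{4} = \frac{69}{4} \approx 17.25$)
$z{\left(N,P \right)} = - \frac{207}{2}$ ($z{\left(N,P \right)} = 6 \cdot \frac{69}{4} \left(-1\right) = \frac{207}{2} \left(-1\right) = - \frac{207}{2}$)
$V{\left(o,t \right)} = 2 o$
$z{\left(9,9 \right)} + T V{\left(-10,-12 \right)} = - \frac{207}{2} + 142 \cdot 2 \left(-10\right) = - \frac{207}{2} + 142 \left(-20\right) = - \frac{207}{2} - 2840 = - \frac{5887}{2}$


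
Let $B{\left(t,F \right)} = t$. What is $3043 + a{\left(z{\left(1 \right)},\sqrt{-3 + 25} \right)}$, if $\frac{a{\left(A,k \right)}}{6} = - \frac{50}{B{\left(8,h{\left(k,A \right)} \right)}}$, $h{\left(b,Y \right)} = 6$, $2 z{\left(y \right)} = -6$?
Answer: $\frac{6011}{2} \approx 3005.5$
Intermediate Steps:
$z{\left(y \right)} = -3$ ($z{\left(y \right)} = \frac{1}{2} \left(-6\right) = -3$)
$a{\left(A,k \right)} = - \frac{75}{2}$ ($a{\left(A,k \right)} = 6 \left(- \frac{50}{8}\right) = 6 \left(\left(-50\right) \frac{1}{8}\right) = 6 \left(- \frac{25}{4}\right) = - \frac{75}{2}$)
$3043 + a{\left(z{\left(1 \right)},\sqrt{-3 + 25} \right)} = 3043 - \frac{75}{2} = \frac{6011}{2}$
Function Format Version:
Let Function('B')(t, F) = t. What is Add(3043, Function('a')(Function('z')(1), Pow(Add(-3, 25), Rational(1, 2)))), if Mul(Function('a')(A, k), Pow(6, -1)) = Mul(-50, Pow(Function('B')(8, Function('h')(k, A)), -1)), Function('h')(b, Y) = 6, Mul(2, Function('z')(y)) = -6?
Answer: Rational(6011, 2) ≈ 3005.5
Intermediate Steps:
Function('z')(y) = -3 (Function('z')(y) = Mul(Rational(1, 2), -6) = -3)
Function('a')(A, k) = Rational(-75, 2) (Function('a')(A, k) = Mul(6, Mul(-50, Pow(8, -1))) = Mul(6, Mul(-50, Rational(1, 8))) = Mul(6, Rational(-25, 4)) = Rational(-75, 2))
Add(3043, Function('a')(Function('z')(1), Pow(Add(-3, 25), Rational(1, 2)))) = Add(3043, Rational(-75, 2)) = Rational(6011, 2)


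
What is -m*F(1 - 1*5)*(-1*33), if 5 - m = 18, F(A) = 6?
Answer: -2574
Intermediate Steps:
m = -13 (m = 5 - 1*18 = 5 - 18 = -13)
-m*F(1 - 1*5)*(-1*33) = -(-13*6)*(-1*33) = -(-78)*(-33) = -1*2574 = -2574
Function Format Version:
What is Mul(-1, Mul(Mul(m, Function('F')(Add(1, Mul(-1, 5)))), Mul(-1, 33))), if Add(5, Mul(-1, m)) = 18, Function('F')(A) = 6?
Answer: -2574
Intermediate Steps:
m = -13 (m = Add(5, Mul(-1, 18)) = Add(5, -18) = -13)
Mul(-1, Mul(Mul(m, Function('F')(Add(1, Mul(-1, 5)))), Mul(-1, 33))) = Mul(-1, Mul(Mul(-13, 6), Mul(-1, 33))) = Mul(-1, Mul(-78, -33)) = Mul(-1, 2574) = -2574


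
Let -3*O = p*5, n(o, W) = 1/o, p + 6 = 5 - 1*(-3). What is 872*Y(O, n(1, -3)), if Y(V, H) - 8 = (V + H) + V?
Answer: 6104/3 ≈ 2034.7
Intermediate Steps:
p = 2 (p = -6 + (5 - 1*(-3)) = -6 + (5 + 3) = -6 + 8 = 2)
O = -10/3 (O = -2*5/3 = -1/3*10 = -10/3 ≈ -3.3333)
Y(V, H) = 8 + H + 2*V (Y(V, H) = 8 + ((V + H) + V) = 8 + ((H + V) + V) = 8 + (H + 2*V) = 8 + H + 2*V)
872*Y(O, n(1, -3)) = 872*(8 + 1/1 + 2*(-10/3)) = 872*(8 + 1 - 20/3) = 872*(7/3) = 6104/3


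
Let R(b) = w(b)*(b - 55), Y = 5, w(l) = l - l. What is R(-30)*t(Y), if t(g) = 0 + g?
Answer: 0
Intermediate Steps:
w(l) = 0
t(g) = g
R(b) = 0 (R(b) = 0*(b - 55) = 0*(-55 + b) = 0)
R(-30)*t(Y) = 0*5 = 0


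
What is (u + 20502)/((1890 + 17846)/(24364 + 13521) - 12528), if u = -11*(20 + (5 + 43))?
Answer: -374190145/237301772 ≈ -1.5769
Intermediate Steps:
u = -748 (u = -11*(20 + 48) = -11*68 = -748)
(u + 20502)/((1890 + 17846)/(24364 + 13521) - 12528) = (-748 + 20502)/((1890 + 17846)/(24364 + 13521) - 12528) = 19754/(19736/37885 - 12528) = 19754/(-474603544/37885) = 19754*(-37885/474603544) = -374190145/237301772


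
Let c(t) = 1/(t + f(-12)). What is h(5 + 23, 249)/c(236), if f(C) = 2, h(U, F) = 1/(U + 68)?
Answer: 119/48 ≈ 2.4792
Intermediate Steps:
h(U, F) = 1/(68 + U)
c(t) = 1/(2 + t) (c(t) = 1/(t + 2) = 1/(2 + t))
h(5 + 23, 249)/c(236) = 1/((68 + (5 + 23))*(1/(2 + 236))) = 1/((68 + 28)*(1/238)) = 1/(96*(1/238)) = (1/96)*238 = 119/48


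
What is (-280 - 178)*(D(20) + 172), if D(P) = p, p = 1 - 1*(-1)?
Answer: -79692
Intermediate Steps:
p = 2 (p = 1 + 1 = 2)
D(P) = 2
(-280 - 178)*(D(20) + 172) = (-280 - 178)*(2 + 172) = -458*174 = -79692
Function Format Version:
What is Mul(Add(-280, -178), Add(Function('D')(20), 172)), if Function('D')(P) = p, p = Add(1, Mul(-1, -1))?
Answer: -79692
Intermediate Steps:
p = 2 (p = Add(1, 1) = 2)
Function('D')(P) = 2
Mul(Add(-280, -178), Add(Function('D')(20), 172)) = Mul(Add(-280, -178), Add(2, 172)) = Mul(-458, 174) = -79692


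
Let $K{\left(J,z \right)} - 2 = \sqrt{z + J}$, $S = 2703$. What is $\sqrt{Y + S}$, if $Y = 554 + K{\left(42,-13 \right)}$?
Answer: $\sqrt{3259 + \sqrt{29}} \approx 57.135$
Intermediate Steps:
$K{\left(J,z \right)} = 2 + \sqrt{J + z}$ ($K{\left(J,z \right)} = 2 + \sqrt{z + J} = 2 + \sqrt{J + z}$)
$Y = 556 + \sqrt{29}$ ($Y = 554 + \left(2 + \sqrt{42 - 13}\right) = 554 + \left(2 + \sqrt{29}\right) = 556 + \sqrt{29} \approx 561.38$)
$\sqrt{Y + S} = \sqrt{\left(556 + \sqrt{29}\right) + 2703} = \sqrt{3259 + \sqrt{29}}$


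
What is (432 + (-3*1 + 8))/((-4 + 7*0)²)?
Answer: 437/16 ≈ 27.313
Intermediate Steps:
(432 + (-3*1 + 8))/((-4 + 7*0)²) = (432 + (-3 + 8))/((-4 + 0)²) = (432 + 5)/((-4)²) = 437/16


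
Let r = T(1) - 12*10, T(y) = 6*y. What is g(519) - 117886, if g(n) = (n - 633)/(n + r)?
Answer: -15914648/135 ≈ -1.1789e+5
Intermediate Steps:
r = -114 (r = 6*1 - 12*10 = 6 - 120 = -114)
g(n) = (-633 + n)/(-114 + n) (g(n) = (n - 633)/(n - 114) = (-633 + n)/(-114 + n))
g(519) - 117886 = (-633 + 519)/(-114 + 519) - 117886 = -114/405 - 117886 = (1/405)*(-114) - 117886 = -38/135 - 117886 = -15914648/135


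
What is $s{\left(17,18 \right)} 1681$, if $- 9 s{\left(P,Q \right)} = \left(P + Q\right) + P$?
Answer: $- \frac{87412}{9} \approx -9712.4$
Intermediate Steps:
$s{\left(P,Q \right)} = - \frac{2 P}{9} - \frac{Q}{9}$ ($s{\left(P,Q \right)} = - \frac{\left(P + Q\right) + P}{9} = - \frac{Q + 2 P}{9} = - \frac{2 P}{9} - \frac{Q}{9}$)
$s{\left(17,18 \right)} 1681 = \left(\left(- \frac{2}{9}\right) 17 - 2\right) 1681 = \left(- \frac{34}{9} - 2\right) 1681 = \left(- \frac{52}{9}\right) 1681 = - \frac{87412}{9}$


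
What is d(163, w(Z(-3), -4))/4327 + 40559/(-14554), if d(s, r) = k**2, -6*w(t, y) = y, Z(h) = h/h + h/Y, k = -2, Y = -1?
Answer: -175440577/62975158 ≈ -2.7859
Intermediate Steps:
Z(h) = 1 - h (Z(h) = h/h + h/(-1) = 1 + h*(-1) = 1 - h)
w(t, y) = -y/6
d(s, r) = 4 (d(s, r) = (-2)**2 = 4)
d(163, w(Z(-3), -4))/4327 + 40559/(-14554) = 4/4327 + 40559/(-14554) = 4*(1/4327) + 40559*(-1/14554) = 4/4327 - 40559/14554 = -175440577/62975158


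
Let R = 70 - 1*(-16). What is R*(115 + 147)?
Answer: 22532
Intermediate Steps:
R = 86 (R = 70 + 16 = 86)
R*(115 + 147) = 86*(115 + 147) = 86*262 = 22532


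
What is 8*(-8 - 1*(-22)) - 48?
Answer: 64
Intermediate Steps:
8*(-8 - 1*(-22)) - 48 = 8*(-8 + 22) - 48 = 8*14 - 48 = 112 - 48 = 64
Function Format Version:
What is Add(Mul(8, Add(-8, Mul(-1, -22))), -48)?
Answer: 64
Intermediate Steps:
Add(Mul(8, Add(-8, Mul(-1, -22))), -48) = Add(Mul(8, Add(-8, 22)), -48) = Add(Mul(8, 14), -48) = Add(112, -48) = 64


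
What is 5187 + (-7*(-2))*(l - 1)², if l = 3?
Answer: 5243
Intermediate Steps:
5187 + (-7*(-2))*(l - 1)² = 5187 + (-7*(-2))*(3 - 1)² = 5187 + 14*2² = 5187 + 14*4 = 5187 + 56 = 5243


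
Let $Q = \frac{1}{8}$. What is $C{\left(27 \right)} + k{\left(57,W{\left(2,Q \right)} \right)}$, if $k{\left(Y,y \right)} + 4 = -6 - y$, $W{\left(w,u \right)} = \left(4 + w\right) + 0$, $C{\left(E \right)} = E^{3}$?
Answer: $19667$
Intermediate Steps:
$Q = \frac{1}{8} \approx 0.125$
$W{\left(w,u \right)} = 4 + w$
$k{\left(Y,y \right)} = -10 - y$ ($k{\left(Y,y \right)} = -4 - \left(6 + y\right) = -10 - y$)
$C{\left(27 \right)} + k{\left(57,W{\left(2,Q \right)} \right)} = 27^{3} - 16 = 19683 - 16 = 19667$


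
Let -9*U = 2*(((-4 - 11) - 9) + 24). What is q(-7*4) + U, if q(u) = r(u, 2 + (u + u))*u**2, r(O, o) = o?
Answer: -42336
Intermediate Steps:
U = 0 (U = -2*(((-4 - 11) - 9) + 24)/9 = -2*((-15 - 9) + 24)/9 = -2*(-24 + 24)/9 = -2*0/9 = -1/9*0 = 0)
q(u) = u**2*(2 + 2*u) (q(u) = (2 + (u + u))*u**2 = (2 + 2*u)*u**2 = u**2*(2 + 2*u))
q(-7*4) + U = 2*(-7*4)**2*(1 - 7*4) + 0 = 2*(-28)**2*(1 - 28) + 0 = 2*784*(-27) + 0 = -42336 + 0 = -42336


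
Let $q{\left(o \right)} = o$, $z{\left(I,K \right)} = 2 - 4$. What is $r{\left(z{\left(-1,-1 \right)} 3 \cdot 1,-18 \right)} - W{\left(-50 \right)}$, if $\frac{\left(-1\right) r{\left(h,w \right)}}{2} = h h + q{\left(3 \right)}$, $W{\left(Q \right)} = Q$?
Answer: $-28$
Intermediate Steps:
$z{\left(I,K \right)} = -2$
$r{\left(h,w \right)} = -6 - 2 h^{2}$ ($r{\left(h,w \right)} = - 2 \left(h h + 3\right) = - 2 \left(h^{2} + 3\right) = - 2 \left(3 + h^{2}\right) = -6 - 2 h^{2}$)
$r{\left(z{\left(-1,-1 \right)} 3 \cdot 1,-18 \right)} - W{\left(-50 \right)} = \left(-6 - 2 \left(\left(-2\right) 3 \cdot 1\right)^{2}\right) - -50 = \left(-6 - 2 \left(\left(-6\right) 1\right)^{2}\right) + 50 = \left(-6 - 2 \left(-6\right)^{2}\right) + 50 = \left(-6 - 72\right) + 50 = -78 + 50 = -28$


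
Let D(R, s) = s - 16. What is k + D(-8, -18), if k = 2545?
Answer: 2511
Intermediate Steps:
D(R, s) = -16 + s
k + D(-8, -18) = 2545 + (-16 - 18) = 2545 - 34 = 2511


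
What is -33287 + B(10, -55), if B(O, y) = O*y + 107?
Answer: -33730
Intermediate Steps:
B(O, y) = 107 + O*y
-33287 + B(10, -55) = -33287 + (107 + 10*(-55)) = -33287 + (107 - 550) = -33287 - 443 = -33730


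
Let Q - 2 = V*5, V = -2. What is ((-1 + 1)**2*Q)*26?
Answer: 0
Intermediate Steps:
Q = -8 (Q = 2 - 2*5 = 2 - 10 = -8)
((-1 + 1)**2*Q)*26 = ((-1 + 1)**2*(-8))*26 = (0**2*(-8))*26 = (0*(-8))*26 = 0*26 = 0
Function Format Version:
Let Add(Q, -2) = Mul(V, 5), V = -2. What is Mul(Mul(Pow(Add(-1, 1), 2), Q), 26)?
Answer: 0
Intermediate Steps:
Q = -8 (Q = Add(2, Mul(-2, 5)) = Add(2, -10) = -8)
Mul(Mul(Pow(Add(-1, 1), 2), Q), 26) = Mul(Mul(Pow(Add(-1, 1), 2), -8), 26) = Mul(Mul(Pow(0, 2), -8), 26) = Mul(Mul(0, -8), 26) = Mul(0, 26) = 0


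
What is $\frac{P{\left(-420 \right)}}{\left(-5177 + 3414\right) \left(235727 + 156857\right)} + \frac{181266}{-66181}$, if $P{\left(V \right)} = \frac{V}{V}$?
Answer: $- \frac{125458837625653}{45805563804152} \approx -2.7389$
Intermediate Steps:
$P{\left(V \right)} = 1$
$\frac{P{\left(-420 \right)}}{\left(-5177 + 3414\right) \left(235727 + 156857\right)} + \frac{181266}{-66181} = 1 \frac{1}{\left(-5177 + 3414\right) \left(235727 + 156857\right)} + \frac{181266}{-66181} = 1 \frac{1}{\left(-1763\right) 392584} + 181266 \left(- \frac{1}{66181}\right) = 1 \frac{1}{-692125592} - \frac{181266}{66181} = 1 \left(- \frac{1}{692125592}\right) - \frac{181266}{66181} = - \frac{1}{692125592} - \frac{181266}{66181} = - \frac{125458837625653}{45805563804152}$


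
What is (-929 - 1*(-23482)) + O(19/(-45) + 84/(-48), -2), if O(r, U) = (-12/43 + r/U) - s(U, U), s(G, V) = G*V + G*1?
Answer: 349101973/15480 ≈ 22552.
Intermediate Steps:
s(G, V) = G + G*V (s(G, V) = G*V + G = G + G*V)
O(r, U) = -12/43 + r/U - U*(1 + U) (O(r, U) = (-12/43 + r/U) - U*(1 + U) = -12/43 + r/U - U*(1 + U))
(-929 - 1*(-23482)) + O(19/(-45) + 84/(-48), -2) = (-929 - 1*(-23482)) + (-12/43 - 1*(-2) - 1*(-2)² + (19/(-45) + 84/(-48))/(-2)) = (-929 + 23482) + (-12/43 + 2 - 1*4 + (19*(-1/45) + 84*(-1/48))*(-½)) = 22553 + (-12/43 + 2 - 4 + (-19/45 - 7/4)*(-½)) = 22553 + (-12/43 + 2 - 4 - 391/180*(-½)) = 22553 + (-12/43 + 2 - 4 + 391/360) = 22553 - 18467/15480 = 349101973/15480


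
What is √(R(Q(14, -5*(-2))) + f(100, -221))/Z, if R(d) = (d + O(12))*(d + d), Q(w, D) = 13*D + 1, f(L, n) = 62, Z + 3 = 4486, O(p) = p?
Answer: 2*√9382/4483 ≈ 0.043212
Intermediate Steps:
Z = 4483 (Z = -3 + 4486 = 4483)
Q(w, D) = 1 + 13*D
R(d) = 2*d*(12 + d) (R(d) = (d + 12)*(d + d) = (12 + d)*(2*d) = 2*d*(12 + d))
√(R(Q(14, -5*(-2))) + f(100, -221))/Z = √(2*(1 + 13*(-5*(-2)))*(12 + (1 + 13*(-5*(-2)))) + 62)/4483 = √(2*(1 + 13*10)*(12 + (1 + 13*10)) + 62)*(1/4483) = √(2*(1 + 130)*(12 + (1 + 130)) + 62)*(1/4483) = √(2*131*(12 + 131) + 62)*(1/4483) = √(2*131*143 + 62)*(1/4483) = √(37466 + 62)*(1/4483) = √37528*(1/4483) = (2*√9382)*(1/4483) = 2*√9382/4483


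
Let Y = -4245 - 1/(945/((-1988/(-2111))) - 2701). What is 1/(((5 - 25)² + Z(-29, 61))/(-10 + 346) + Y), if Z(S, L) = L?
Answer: -161985264/687405102617 ≈ -0.00023565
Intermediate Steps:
Y = -2046509971/482099 (Y = -4245 - 1/(945/((-1988*(-1/2111))) - 2701) = -4245 - 1/(945/(1988/2111) - 2701) = -4245 - 1/(945*(2111/1988) - 2701) = -4245 - 1/(284985/284 - 2701) = -4245 - 1/(-482099/284) = -4245 - 1*(-284/482099) = -4245 + 284/482099 = -2046509971/482099 ≈ -4245.0)
1/(((5 - 25)² + Z(-29, 61))/(-10 + 346) + Y) = 1/(((5 - 25)² + 61)/(-10 + 346) - 2046509971/482099) = 1/(((-20)² + 61)/336 - 2046509971/482099) = 1/((400 + 61)*(1/336) - 2046509971/482099) = 1/(461*(1/336) - 2046509971/482099) = 1/(461/336 - 2046509971/482099) = 1/(-687405102617/161985264) = -161985264/687405102617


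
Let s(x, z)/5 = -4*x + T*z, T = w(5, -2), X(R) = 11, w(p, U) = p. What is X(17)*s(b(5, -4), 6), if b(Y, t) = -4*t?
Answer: -1870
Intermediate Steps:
T = 5
s(x, z) = -20*x + 25*z (s(x, z) = 5*(-4*x + 5*z) = -20*x + 25*z)
X(17)*s(b(5, -4), 6) = 11*(-(-80)*(-4) + 25*6) = 11*(-20*16 + 150) = 11*(-320 + 150) = 11*(-170) = -1870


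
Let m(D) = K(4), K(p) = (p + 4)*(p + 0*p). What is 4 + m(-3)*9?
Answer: 292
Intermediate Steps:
K(p) = p*(4 + p) (K(p) = (4 + p)*(p + 0) = (4 + p)*p = p*(4 + p))
m(D) = 32 (m(D) = 4*(4 + 4) = 4*8 = 32)
4 + m(-3)*9 = 4 + 32*9 = 4 + 288 = 292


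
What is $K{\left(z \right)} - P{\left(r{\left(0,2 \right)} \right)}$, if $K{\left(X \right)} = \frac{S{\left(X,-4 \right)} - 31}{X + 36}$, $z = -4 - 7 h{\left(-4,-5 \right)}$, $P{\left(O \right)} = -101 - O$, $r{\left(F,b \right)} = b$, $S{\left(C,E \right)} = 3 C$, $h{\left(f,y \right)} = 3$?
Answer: $\frac{1027}{11} \approx 93.364$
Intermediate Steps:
$z = -25$ ($z = -4 - 21 = -25$)
$K{\left(X \right)} = \frac{-31 + 3 X}{36 + X}$ ($K{\left(X \right)} = \frac{3 X - 31}{X + 36} = \frac{-31 + 3 X}{36 + X}$)
$K{\left(z \right)} - P{\left(r{\left(0,2 \right)} \right)} = \frac{-31 + 3 \left(-25\right)}{36 - 25} - \left(-101 - 2\right) = \frac{-31 - 75}{11} - \left(-101 - 2\right) = \frac{1}{11} \left(-106\right) - -103 = - \frac{106}{11} + 103 = \frac{1027}{11}$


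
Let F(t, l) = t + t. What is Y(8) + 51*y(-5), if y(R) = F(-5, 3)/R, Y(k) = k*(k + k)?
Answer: 230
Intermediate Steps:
F(t, l) = 2*t
Y(k) = 2*k**2 (Y(k) = k*(2*k) = 2*k**2)
y(R) = -10/R (y(R) = (2*(-5))/R = -10/R)
Y(8) + 51*y(-5) = 2*8**2 + 51*(-10/(-5)) = 2*64 + 51*(-10*(-1/5)) = 128 + 51*2 = 128 + 102 = 230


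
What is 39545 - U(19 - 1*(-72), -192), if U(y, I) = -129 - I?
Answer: 39482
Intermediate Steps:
39545 - U(19 - 1*(-72), -192) = 39545 - (-129 - 1*(-192)) = 39545 - (-129 + 192) = 39545 - 1*63 = 39545 - 63 = 39482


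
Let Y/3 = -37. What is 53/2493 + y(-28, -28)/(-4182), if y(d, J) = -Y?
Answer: -18359/3475242 ≈ -0.0052828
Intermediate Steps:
Y = -111 (Y = 3*(-37) = -111)
y(d, J) = 111 (y(d, J) = -1*(-111) = 111)
53/2493 + y(-28, -28)/(-4182) = 53/2493 + 111/(-4182) = 53*(1/2493) + 111*(-1/4182) = 53/2493 - 37/1394 = -18359/3475242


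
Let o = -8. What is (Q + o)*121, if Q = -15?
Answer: -2783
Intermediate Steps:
(Q + o)*121 = (-15 - 8)*121 = -23*121 = -2783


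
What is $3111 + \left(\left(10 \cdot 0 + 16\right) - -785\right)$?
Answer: $3912$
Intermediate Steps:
$3111 + \left(\left(10 \cdot 0 + 16\right) - -785\right) = 3111 + \left(\left(0 + 16\right) + 785\right) = 3111 + \left(16 + 785\right) = 3111 + 801 = 3912$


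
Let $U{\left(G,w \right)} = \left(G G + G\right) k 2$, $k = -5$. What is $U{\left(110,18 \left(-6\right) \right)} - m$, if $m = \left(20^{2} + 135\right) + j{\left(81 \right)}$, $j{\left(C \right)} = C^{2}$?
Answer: $-129196$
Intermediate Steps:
$U{\left(G,w \right)} = - 10 G - 10 G^{2}$ ($U{\left(G,w \right)} = \left(G G + G\right) \left(-5\right) 2 = \left(G^{2} + G\right) \left(-5\right) 2 = \left(G + G^{2}\right) \left(-5\right) 2 = \left(- 5 G - 5 G^{2}\right) 2 = - 10 G - 10 G^{2}$)
$m = 7096$ ($m = \left(20^{2} + 135\right) + 81^{2} = \left(400 + 135\right) + 6561 = 535 + 6561 = 7096$)
$U{\left(110,18 \left(-6\right) \right)} - m = \left(-10\right) 110 \left(1 + 110\right) - 7096 = \left(-10\right) 110 \cdot 111 - 7096 = -122100 - 7096 = -129196$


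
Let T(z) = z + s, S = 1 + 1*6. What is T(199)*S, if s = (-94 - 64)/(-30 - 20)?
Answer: 35378/25 ≈ 1415.1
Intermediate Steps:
S = 7 (S = 1 + 6 = 7)
s = 79/25 (s = -158/(-50) = -158*(-1/50) = 79/25 ≈ 3.1600)
T(z) = 79/25 + z (T(z) = z + 79/25 = 79/25 + z)
T(199)*S = (79/25 + 199)*7 = (5054/25)*7 = 35378/25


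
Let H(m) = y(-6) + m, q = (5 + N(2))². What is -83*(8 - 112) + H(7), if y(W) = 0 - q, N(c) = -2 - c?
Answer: 8638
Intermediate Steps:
q = 1 (q = (5 + (-2 - 1*2))² = (5 + (-2 - 2))² = (5 - 4)² = 1² = 1)
y(W) = -1 (y(W) = 0 - 1*1 = 0 - 1 = -1)
H(m) = -1 + m
-83*(8 - 112) + H(7) = -83*(8 - 112) + (-1 + 7) = -83*(-104) + 6 = 8632 + 6 = 8638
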